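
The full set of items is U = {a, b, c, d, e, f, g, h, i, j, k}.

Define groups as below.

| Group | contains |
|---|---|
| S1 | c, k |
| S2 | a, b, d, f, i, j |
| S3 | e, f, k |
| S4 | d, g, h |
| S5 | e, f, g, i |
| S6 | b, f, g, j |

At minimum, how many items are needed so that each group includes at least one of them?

3

Take T = {c, f, g}. Each listed group contains at least one of these, so T is a hitting set of size 3.
No choice of 2 items meets every group, so 3 is the minimum.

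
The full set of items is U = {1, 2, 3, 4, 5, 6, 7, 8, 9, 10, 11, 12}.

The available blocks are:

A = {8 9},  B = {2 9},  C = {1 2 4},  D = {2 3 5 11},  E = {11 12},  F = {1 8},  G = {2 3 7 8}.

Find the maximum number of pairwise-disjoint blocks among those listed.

A, C, E are pairwise disjoint (A={8,9}; C={1,2,4}; E={11,12}).
Every remaining block overlaps one of these, and no 4 of the listed blocks are pairwise disjoint, so 3 is the maximum.

3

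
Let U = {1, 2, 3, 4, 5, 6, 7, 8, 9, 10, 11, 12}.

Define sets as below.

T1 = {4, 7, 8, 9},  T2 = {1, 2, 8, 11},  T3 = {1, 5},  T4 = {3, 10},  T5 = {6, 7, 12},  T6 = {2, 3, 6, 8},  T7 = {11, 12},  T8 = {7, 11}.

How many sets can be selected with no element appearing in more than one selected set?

T1, T3, T4, T7 are pairwise disjoint (T1={4,7,8,9}; T3={1,5}; T4={3,10}; T7={11,12}).
Every remaining set overlaps one of these, and no 5 of the listed sets are pairwise disjoint, so 4 is the maximum.

4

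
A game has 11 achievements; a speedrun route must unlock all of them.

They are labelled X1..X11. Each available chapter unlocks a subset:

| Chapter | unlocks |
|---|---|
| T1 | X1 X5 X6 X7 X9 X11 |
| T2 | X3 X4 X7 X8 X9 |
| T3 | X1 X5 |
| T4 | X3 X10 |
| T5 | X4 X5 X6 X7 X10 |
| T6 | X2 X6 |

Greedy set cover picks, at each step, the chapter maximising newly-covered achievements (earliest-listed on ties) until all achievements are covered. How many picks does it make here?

Greedy: pick T1 (covers 6 new) → pick T2 (covers 3 new) → pick T4 (covers 1 new) → pick T6 (covers 1 new). Total picks: 4.

4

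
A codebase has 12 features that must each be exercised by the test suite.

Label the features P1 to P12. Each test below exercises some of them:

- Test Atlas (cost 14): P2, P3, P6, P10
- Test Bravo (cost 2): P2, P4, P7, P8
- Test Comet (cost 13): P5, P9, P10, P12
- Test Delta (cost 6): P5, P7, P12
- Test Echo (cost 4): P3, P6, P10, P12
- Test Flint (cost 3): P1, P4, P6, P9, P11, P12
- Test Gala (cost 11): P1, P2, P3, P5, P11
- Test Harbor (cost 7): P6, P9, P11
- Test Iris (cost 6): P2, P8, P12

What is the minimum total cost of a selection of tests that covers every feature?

Bravo, Delta, Echo, Flint together cover every feature (Bravo ∪ Delta ∪ Echo ∪ Flint = {P1, P2, P3, P4, P5, P6, P7, P8, P9, P10, P11, P12}); total cost 2 + 6 + 4 + 3 = 15.
No covering selection has total cost below 15.

15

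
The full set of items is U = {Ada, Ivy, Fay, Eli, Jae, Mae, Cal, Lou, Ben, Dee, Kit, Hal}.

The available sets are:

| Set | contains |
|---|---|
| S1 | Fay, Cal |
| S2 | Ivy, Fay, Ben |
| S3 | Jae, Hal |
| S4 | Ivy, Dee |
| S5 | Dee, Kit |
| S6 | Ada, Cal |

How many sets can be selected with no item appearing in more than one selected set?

S2, S3, S5, S6 are pairwise disjoint (S2={Ivy,Fay,Ben}; S3={Jae,Hal}; S5={Dee,Kit}; S6={Ada,Cal}).
Every remaining set overlaps one of these, and no 5 of the listed sets are pairwise disjoint, so 4 is the maximum.

4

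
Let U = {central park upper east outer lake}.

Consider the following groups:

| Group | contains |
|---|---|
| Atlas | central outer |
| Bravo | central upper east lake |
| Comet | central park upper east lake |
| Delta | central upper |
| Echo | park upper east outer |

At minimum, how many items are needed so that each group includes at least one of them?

The 2 items {central, park} hit every group.
No single item lies in every group, so at least 2 are needed and 2 is optimal.

2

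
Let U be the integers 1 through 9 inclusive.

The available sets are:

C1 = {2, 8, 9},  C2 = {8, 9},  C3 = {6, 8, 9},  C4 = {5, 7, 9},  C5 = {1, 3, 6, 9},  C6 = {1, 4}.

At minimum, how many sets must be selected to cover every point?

C1 and C4 and C5 and C6 together: C1 ∪ C4 ∪ C5 ∪ C6 = {1, 2, 3, 4, 5, 6, 7, 8, 9} — every point is covered.
Only C5 contains 3, so C5 is forced; the remaining 5 points need at least 3 more sets (each remaining set adds at most 2) — so at least 4 sets are needed, and 4 is optimal.

4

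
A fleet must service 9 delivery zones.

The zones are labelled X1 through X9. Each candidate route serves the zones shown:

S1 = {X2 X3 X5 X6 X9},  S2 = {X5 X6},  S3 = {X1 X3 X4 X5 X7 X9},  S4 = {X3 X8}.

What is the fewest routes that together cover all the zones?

S1 and S3 and S4 together: S1 ∪ S3 ∪ S4 = {X1, X2, X3, X4, X5, X6, X7, X8, X9} — every zone is covered.
Only S3 contains X1, so S3 is forced; the remaining 3 zones need at least 2 more routes (each remaining route adds at most 2) — so at least 3 routes are needed, and 3 is optimal.

3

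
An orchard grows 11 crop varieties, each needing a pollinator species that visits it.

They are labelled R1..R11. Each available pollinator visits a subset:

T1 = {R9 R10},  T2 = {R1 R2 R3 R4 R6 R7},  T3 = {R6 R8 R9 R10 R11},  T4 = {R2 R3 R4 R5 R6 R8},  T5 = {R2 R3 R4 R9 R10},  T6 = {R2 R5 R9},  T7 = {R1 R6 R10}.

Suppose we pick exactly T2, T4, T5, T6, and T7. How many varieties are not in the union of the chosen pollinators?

1

Union of T2, T4, T5, T6, T7 = {R1, R2, R3, R4, R5, R6, R7, R8, R9, R10}.
Not covered: R11 — 1 variety.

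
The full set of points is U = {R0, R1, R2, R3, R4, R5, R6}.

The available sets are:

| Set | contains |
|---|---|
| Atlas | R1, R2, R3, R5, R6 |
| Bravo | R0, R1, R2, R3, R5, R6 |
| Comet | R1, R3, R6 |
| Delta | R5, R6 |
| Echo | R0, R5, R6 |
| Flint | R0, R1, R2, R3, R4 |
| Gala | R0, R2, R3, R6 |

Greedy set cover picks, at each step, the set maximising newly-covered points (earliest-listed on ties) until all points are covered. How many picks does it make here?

Greedy: pick Bravo (covers 6 new) → pick Flint (covers 1 new). Total picks: 2.

2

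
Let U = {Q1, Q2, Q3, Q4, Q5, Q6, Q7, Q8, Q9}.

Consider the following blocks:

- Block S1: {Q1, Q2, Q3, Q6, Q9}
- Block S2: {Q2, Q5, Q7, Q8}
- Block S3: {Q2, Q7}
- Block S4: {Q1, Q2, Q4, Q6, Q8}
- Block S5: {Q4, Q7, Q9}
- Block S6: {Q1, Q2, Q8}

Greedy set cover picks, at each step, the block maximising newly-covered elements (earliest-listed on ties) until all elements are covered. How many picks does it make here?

Greedy: pick S1 (covers 5 new) → pick S2 (covers 3 new) → pick S4 (covers 1 new). Total picks: 3.

3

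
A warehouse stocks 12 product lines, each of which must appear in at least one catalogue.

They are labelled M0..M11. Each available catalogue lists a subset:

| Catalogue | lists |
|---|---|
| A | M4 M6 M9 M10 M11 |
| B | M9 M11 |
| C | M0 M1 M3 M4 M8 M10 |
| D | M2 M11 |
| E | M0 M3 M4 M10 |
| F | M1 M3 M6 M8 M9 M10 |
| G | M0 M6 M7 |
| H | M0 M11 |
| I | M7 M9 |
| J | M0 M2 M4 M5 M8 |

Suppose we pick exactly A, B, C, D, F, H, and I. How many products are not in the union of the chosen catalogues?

1

Union of A, B, C, D, F, H, I = {M0, M1, M2, M3, M4, M6, M7, M8, M9, M10, M11}.
Not covered: M5 — 1 product.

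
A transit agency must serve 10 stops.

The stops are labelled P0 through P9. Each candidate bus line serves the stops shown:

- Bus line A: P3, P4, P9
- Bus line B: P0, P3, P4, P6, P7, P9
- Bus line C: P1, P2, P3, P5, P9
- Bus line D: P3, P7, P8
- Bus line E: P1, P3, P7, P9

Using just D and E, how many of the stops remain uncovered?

Union of D, E = {P1, P3, P7, P8, P9}.
Not covered: P0, P2, P4, P5, P6 — 5 stops.

5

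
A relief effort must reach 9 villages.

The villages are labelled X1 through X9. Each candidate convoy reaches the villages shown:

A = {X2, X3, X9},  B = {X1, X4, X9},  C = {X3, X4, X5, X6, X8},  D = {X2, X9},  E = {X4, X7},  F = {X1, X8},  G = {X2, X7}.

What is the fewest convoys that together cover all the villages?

B and C and G together: B ∪ C ∪ G = {X1, X2, X3, X4, X5, X6, X7, X8, X9} — every village is covered.
Only C contains X5, so C is forced; the remaining 4 villages need at least 2 more convoys (each remaining convoy adds at most 2) — so at least 3 convoys are needed, and 3 is optimal.

3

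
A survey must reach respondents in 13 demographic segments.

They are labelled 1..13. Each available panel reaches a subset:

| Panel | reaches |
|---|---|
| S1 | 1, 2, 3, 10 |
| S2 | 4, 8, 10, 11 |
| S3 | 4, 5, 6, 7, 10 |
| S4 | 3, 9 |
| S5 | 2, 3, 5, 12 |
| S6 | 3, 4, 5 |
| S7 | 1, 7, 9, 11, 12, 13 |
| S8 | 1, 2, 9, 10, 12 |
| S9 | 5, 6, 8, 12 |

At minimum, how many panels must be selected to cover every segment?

4

S6 and S7 and S8 and S9 together: S6 ∪ S7 ∪ S8 ∪ S9 = {1, 2, 3, 4, 5, 6, 7, 8, 9, 10, 11, 12, 13} — every segment is covered.
No 3 of the 9 panels cover everything (all 84 combinations miss at least one segment), so 4 is optimal.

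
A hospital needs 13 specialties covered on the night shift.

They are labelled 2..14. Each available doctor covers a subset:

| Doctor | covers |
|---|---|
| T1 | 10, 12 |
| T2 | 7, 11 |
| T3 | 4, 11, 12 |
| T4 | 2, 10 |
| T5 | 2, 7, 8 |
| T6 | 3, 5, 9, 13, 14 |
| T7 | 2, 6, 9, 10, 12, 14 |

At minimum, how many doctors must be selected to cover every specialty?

4

Take {T3, T5, T6, T7}. Their union is {2, 3, 4, 5, 6, 7, 8, 9, 10, 11, 12, 13, 14}, which is all 13 specialties.
Only T7 contains 6, so T7 is forced; the remaining 7 specialties need at least 3 more doctors (each remaining doctor adds at most 3) — so at least 4 doctors are needed, and 4 is optimal.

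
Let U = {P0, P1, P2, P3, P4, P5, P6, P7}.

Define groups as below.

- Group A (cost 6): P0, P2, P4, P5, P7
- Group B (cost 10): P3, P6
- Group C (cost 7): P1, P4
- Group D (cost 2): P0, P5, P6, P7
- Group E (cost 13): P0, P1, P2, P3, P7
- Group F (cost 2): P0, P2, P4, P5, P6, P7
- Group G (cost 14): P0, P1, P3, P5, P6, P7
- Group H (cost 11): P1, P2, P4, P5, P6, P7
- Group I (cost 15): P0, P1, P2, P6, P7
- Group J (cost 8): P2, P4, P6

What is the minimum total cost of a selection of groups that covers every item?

15

E, F together cover every item (E ∪ F = {P0, P1, P2, P3, P4, P5, P6, P7}); total cost 13 + 2 = 15.
No covering selection has total cost below 15.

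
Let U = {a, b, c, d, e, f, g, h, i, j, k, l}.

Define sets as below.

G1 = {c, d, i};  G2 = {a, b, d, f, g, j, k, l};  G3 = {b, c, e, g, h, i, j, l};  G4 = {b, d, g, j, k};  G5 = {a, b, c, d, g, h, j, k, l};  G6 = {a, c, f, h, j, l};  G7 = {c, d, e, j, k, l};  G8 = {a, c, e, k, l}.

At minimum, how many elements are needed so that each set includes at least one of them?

2

The 2 elements {c, j} hit every set.
No single element lies in every set, so at least 2 are needed and 2 is optimal.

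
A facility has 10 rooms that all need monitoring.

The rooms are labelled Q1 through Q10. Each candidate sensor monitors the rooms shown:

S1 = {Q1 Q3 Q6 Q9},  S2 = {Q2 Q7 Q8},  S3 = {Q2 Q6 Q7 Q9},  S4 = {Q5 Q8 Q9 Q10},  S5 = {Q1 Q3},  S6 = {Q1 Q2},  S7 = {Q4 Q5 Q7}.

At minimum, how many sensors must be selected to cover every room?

Take {S1, S2, S4, S7}. Their union is {Q1, Q2, Q3, Q4, Q5, Q6, Q7, Q8, Q9, Q10}, which is all 10 rooms.
No 3 of the 7 sensors cover everything (all 35 combinations miss at least one room), so 4 is optimal.

4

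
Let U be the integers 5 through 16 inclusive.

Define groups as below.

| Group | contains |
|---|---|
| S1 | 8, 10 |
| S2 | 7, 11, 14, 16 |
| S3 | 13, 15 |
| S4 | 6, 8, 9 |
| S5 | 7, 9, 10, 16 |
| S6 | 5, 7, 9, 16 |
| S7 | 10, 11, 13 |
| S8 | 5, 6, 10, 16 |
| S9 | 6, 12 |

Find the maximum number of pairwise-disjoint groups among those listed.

4

S1, S2, S3, S9 are pairwise disjoint (S1={8,10}; S2={7,11,14,16}; S3={13,15}; S9={6,12}).
Every remaining group overlaps one of these, and no 5 of the listed groups are pairwise disjoint, so 4 is the maximum.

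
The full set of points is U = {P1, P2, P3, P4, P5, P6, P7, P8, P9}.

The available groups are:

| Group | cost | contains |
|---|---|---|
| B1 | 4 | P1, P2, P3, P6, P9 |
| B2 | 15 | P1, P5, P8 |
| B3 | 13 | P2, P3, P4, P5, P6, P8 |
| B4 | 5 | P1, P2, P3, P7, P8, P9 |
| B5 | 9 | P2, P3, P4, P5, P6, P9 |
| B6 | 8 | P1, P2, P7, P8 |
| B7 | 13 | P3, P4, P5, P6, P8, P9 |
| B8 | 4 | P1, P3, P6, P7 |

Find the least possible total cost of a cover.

14

B4, B5 together cover every point (B4 ∪ B5 = {P1, P2, P3, P4, P5, P6, P7, P8, P9}); total cost 5 + 9 = 14.
The greedy pick B1, B4, B5 costs 18; no covering selection beats 14.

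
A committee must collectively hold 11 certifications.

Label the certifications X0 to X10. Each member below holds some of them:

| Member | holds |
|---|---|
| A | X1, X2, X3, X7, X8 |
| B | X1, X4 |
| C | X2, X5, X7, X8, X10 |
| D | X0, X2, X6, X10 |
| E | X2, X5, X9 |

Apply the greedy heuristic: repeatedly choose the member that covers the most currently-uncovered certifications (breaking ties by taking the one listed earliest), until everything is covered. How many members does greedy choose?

Greedy: pick A (covers 5 new) → pick D (covers 3 new) → pick E (covers 2 new) → pick B (covers 1 new). Total picks: 4.

4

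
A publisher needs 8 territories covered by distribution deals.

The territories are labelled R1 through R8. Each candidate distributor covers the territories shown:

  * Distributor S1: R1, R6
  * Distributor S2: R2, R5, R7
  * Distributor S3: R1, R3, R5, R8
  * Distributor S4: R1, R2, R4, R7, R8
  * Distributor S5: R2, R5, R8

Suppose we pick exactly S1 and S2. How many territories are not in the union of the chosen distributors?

Union of S1, S2 = {R1, R2, R5, R6, R7}.
Not covered: R3, R4, R8 — 3 territories.

3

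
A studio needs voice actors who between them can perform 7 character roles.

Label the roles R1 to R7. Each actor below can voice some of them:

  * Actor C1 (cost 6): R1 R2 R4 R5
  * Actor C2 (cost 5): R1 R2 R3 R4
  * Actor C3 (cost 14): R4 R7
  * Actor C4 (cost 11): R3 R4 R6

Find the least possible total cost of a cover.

31

C1, C3, C4 together cover every role (C1 ∪ C3 ∪ C4 = {R1, R2, R3, R4, R5, R6, R7}); total cost 6 + 14 + 11 = 31.
The greedy pick C2, C1, C4, C3 costs 36; no covering selection beats 31.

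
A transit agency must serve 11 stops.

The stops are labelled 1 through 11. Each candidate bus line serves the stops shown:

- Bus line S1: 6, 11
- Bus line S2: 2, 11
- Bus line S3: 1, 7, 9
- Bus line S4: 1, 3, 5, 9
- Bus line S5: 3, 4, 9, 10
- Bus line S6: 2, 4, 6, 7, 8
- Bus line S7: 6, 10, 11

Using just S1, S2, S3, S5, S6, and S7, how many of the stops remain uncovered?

Union of S1, S2, S3, S5, S6, S7 = {1, 2, 3, 4, 6, 7, 8, 9, 10, 11}.
Not covered: 5 — 1 stop.

1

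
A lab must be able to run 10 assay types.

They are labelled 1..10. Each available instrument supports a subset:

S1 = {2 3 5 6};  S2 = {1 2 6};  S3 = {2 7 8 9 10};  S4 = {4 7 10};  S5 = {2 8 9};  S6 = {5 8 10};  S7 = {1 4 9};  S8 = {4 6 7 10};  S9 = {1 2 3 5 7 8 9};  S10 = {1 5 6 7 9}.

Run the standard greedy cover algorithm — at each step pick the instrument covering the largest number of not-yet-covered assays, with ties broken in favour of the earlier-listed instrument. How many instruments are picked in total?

2

Greedy: pick S9 (covers 7 new) → pick S8 (covers 3 new). Total picks: 2.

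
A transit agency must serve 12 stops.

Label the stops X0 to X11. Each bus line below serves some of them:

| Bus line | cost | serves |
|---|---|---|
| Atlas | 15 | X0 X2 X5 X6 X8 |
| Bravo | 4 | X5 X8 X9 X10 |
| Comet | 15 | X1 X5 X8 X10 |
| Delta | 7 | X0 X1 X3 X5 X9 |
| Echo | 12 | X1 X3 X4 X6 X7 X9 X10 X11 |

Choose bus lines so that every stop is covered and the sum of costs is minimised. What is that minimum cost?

Atlas, Echo together cover every stop (Atlas ∪ Echo = {X0, X1, X2, X3, X4, X5, X6, X7, X8, X9, X10, X11}); total cost 15 + 12 = 27.
The greedy pick Bravo, Echo, Delta, Atlas costs 38; no covering selection beats 27.

27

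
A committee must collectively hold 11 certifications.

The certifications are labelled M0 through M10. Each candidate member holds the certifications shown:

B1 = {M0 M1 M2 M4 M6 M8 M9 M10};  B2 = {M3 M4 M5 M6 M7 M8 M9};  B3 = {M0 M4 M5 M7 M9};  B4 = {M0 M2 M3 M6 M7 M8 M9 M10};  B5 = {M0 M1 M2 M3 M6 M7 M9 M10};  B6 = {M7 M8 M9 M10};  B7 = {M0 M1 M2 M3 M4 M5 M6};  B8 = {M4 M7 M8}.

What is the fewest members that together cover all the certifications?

Take {B2, B5}. Their union is {M0, M1, M2, M3, M4, M5, M6, M7, M8, M9, M10}, which is all 11 certifications.
No single member has all 11 certifications (the largest, B1, has 8), so 2 is optimal.

2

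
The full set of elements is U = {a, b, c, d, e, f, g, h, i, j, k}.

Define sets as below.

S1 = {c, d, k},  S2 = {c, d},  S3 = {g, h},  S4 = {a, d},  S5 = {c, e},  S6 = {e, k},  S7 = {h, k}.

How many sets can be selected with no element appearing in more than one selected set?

3

S2, S3, S6 are pairwise disjoint (S2={c,d}; S3={g,h}; S6={e,k}).
Every remaining set overlaps one of these, and no 4 of the listed sets are pairwise disjoint, so 3 is the maximum.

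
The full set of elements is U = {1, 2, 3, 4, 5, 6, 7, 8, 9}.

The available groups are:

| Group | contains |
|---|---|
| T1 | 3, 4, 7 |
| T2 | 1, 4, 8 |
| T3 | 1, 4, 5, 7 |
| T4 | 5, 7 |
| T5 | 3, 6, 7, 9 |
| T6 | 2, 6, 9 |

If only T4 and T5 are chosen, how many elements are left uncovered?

Union of T4, T5 = {3, 5, 6, 7, 9}.
Not covered: 1, 2, 4, 8 — 4 elements.

4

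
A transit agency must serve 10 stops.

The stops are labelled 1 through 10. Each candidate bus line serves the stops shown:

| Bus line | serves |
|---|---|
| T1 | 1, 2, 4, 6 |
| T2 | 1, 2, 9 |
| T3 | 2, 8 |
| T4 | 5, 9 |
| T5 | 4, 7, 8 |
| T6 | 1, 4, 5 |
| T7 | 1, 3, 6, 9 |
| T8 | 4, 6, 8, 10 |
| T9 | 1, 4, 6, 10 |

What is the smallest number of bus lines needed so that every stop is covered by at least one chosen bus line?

5

Take {T3, T5, T6, T7, T8}. Their union is {1, 2, 3, 4, 5, 6, 7, 8, 9, 10}, which is all 10 stops.
No 4 of the 9 bus lines cover everything (all 126 combinations miss at least one stop), so 5 is optimal.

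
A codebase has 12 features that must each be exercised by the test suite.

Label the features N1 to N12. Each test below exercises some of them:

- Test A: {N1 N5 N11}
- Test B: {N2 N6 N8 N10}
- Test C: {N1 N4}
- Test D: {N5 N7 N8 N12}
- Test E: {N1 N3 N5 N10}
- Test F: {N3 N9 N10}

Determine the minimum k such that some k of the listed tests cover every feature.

5

Take {A, B, C, D, F}. Their union is {N1, N2, N3, N4, N5, N6, N7, N8, N9, N10, N11, N12}, which is all 12 features.
No 4 of the 6 tests cover everything (all 15 combinations miss at least one feature), so 5 is optimal.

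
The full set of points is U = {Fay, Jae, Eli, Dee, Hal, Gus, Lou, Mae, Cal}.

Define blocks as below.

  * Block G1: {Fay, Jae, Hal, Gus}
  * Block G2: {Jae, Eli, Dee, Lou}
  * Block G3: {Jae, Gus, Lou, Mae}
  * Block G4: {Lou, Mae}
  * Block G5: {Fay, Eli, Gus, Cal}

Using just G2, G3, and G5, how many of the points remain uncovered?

1

Union of G2, G3, G5 = {Fay, Jae, Eli, Dee, Gus, Lou, Mae, Cal}.
Not covered: Hal — 1 point.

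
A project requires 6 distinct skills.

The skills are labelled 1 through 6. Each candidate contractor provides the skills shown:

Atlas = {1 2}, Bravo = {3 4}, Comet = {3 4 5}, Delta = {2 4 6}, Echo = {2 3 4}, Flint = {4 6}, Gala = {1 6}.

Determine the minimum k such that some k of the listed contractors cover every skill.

3

Comet and Delta and Gala together: Comet ∪ Delta ∪ Gala = {1, 2, 3, 4, 5, 6} — every skill is covered.
Only Comet contains 5, so Comet is forced; the remaining 3 skills need at least 2 more contractors (each remaining contractor adds at most 2) — so at least 3 contractors are needed, and 3 is optimal.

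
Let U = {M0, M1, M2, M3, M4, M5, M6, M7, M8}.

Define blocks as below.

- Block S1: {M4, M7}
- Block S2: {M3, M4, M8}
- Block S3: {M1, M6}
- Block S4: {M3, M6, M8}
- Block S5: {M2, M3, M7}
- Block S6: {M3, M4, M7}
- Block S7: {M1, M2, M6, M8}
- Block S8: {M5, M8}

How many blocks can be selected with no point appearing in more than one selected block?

S3, S6, S8 are pairwise disjoint (S3={M1,M6}; S6={M3,M4,M7}; S8={M5,M8}).
Every remaining block overlaps one of these, and no 4 of the listed blocks are pairwise disjoint, so 3 is the maximum.

3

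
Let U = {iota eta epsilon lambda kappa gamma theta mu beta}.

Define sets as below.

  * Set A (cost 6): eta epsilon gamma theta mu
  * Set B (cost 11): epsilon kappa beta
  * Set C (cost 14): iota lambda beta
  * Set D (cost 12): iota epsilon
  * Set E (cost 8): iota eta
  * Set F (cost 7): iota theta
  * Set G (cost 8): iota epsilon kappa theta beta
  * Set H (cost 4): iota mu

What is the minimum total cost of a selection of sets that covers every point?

28

A, C, G together cover every point (A ∪ C ∪ G = {iota, eta, epsilon, lambda, kappa, gamma, theta, mu, beta}); total cost 6 + 14 + 8 = 28.
No covering selection has total cost below 28.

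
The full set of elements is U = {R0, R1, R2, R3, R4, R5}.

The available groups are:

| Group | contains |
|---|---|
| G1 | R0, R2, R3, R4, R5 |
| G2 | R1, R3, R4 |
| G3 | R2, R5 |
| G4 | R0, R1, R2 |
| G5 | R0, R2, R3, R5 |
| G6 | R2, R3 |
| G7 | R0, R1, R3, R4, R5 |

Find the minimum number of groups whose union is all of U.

G1 and G4 cover everything between them: the union {R0, R1, R2, R3, R4, R5} is all of U.
No single group has all 6 elements (the largest, G1, has 5), so 2 is optimal.

2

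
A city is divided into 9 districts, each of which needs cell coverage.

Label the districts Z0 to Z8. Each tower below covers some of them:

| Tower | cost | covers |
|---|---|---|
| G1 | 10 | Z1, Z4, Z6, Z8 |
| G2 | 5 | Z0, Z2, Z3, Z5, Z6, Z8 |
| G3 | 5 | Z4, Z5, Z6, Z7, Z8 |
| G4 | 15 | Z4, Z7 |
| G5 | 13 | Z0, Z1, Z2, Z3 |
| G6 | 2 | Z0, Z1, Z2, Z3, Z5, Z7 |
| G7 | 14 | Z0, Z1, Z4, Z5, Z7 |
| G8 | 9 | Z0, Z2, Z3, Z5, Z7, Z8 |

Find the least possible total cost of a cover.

7

G3, G6 together cover every district (G3 ∪ G6 = {Z0, Z1, Z2, Z3, Z4, Z5, Z6, Z7, Z8}); total cost 5 + 2 = 7.
No covering selection has total cost below 7.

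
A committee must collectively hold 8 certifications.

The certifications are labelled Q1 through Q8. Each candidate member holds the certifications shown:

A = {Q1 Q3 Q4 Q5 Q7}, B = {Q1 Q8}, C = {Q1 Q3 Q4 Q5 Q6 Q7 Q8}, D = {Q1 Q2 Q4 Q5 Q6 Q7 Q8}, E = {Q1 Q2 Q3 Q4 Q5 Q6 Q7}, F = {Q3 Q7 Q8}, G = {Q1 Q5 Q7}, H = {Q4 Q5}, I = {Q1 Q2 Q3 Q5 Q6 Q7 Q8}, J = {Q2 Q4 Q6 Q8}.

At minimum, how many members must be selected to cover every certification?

C and J together: C ∪ J = {Q1, Q2, Q3, Q4, Q5, Q6, Q7, Q8} — every certification is covered.
No single member has all 8 certifications (the largest, C, has 7), so 2 is optimal.

2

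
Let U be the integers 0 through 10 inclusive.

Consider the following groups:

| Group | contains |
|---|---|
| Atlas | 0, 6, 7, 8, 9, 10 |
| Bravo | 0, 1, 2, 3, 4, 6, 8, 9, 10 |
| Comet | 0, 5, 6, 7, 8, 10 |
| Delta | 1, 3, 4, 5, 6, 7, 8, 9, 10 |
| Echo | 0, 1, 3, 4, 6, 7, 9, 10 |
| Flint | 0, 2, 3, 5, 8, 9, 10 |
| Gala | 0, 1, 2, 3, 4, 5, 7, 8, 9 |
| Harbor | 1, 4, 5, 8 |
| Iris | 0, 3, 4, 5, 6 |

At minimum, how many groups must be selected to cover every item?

2

Echo and Gala cover everything between them: the union {0, 1, 2, 3, 4, 5, 6, 7, 8, 9, 10} is all of U.
No single group has all 11 items (the largest, Bravo, has 9), so 2 is optimal.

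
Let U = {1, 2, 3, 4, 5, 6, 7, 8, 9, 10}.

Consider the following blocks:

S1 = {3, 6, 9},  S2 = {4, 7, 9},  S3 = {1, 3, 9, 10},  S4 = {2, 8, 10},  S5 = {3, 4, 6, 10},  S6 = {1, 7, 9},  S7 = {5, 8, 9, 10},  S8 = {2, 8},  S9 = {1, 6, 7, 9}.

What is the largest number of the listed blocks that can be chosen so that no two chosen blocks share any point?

S5, S6, S8 are pairwise disjoint (S5={3,4,6,10}; S6={1,7,9}; S8={2,8}).
Every remaining block overlaps one of these, and no 4 of the listed blocks are pairwise disjoint, so 3 is the maximum.

3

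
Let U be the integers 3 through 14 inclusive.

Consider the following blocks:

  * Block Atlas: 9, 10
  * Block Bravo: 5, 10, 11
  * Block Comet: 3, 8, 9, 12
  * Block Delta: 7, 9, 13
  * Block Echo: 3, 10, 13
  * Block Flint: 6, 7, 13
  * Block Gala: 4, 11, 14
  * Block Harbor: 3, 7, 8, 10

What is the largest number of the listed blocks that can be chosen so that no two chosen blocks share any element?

3

Atlas, Flint, Gala are pairwise disjoint (Atlas={9,10}; Flint={6,7,13}; Gala={4,11,14}).
Every remaining block overlaps one of these, and no 4 of the listed blocks are pairwise disjoint, so 3 is the maximum.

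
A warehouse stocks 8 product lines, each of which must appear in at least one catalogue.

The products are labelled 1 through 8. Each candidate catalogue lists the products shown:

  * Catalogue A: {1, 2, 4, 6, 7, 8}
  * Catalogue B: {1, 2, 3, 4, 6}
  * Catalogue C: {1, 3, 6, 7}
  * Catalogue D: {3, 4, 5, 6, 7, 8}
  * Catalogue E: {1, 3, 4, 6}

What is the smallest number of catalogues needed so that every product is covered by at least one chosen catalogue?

2

B and D together: B ∪ D = {1, 2, 3, 4, 5, 6, 7, 8} — every product is covered.
No single catalogue has all 8 products (the largest, A, has 6), so 2 is optimal.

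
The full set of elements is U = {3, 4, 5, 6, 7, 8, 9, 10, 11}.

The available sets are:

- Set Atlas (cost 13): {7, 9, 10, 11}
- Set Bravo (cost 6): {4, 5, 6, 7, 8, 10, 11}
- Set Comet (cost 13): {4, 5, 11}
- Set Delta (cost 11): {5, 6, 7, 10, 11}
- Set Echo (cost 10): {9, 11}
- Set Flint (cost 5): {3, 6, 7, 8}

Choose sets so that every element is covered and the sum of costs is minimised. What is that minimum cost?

21

Bravo, Echo, Flint together cover every element (Bravo ∪ Echo ∪ Flint = {3, 4, 5, 6, 7, 8, 9, 10, 11}); total cost 6 + 10 + 5 = 21.
No covering selection has total cost below 21.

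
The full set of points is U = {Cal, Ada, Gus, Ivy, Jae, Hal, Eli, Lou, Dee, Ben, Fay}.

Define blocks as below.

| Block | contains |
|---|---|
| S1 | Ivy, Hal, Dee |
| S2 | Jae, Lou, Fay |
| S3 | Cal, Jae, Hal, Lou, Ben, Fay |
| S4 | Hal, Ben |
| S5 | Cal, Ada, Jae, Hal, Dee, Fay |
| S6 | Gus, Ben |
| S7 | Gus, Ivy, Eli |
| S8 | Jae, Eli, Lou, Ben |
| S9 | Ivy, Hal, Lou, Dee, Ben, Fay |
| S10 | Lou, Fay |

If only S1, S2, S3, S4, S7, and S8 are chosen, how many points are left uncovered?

1

Union of S1, S2, S3, S4, S7, S8 = {Cal, Gus, Ivy, Jae, Hal, Eli, Lou, Dee, Ben, Fay}.
Not covered: Ada — 1 point.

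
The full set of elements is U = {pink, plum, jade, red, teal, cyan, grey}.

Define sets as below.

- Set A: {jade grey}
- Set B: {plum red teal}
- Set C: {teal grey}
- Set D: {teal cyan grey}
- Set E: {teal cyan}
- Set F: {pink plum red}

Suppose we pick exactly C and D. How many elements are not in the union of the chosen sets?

4

Union of C, D = {teal, cyan, grey}.
Not covered: pink, plum, jade, red — 4 elements.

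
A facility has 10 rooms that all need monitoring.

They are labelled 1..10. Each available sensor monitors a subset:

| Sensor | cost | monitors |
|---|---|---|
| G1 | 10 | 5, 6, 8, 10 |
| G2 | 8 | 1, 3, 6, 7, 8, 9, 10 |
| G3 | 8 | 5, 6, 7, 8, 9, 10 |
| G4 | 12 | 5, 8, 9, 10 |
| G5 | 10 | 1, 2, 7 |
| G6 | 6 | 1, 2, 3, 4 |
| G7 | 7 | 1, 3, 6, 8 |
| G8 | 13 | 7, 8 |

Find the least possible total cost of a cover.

G3, G6 together cover every room (G3 ∪ G6 = {1, 2, 3, 4, 5, 6, 7, 8, 9, 10}); total cost 8 + 6 = 14.
The greedy pick G2, G6, G3 costs 22; no covering selection beats 14.

14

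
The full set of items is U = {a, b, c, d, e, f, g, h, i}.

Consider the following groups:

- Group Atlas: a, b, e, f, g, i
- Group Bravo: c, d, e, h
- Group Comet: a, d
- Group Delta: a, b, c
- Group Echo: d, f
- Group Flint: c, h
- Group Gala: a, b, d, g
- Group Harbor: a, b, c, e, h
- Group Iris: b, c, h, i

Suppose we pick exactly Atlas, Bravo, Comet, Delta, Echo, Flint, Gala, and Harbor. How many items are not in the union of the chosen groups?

Union of Atlas, Bravo, Comet, Delta, Echo, Flint, Gala, Harbor = {a, b, c, d, e, f, g, h, i} — that's every item, so 0 are uncovered.

0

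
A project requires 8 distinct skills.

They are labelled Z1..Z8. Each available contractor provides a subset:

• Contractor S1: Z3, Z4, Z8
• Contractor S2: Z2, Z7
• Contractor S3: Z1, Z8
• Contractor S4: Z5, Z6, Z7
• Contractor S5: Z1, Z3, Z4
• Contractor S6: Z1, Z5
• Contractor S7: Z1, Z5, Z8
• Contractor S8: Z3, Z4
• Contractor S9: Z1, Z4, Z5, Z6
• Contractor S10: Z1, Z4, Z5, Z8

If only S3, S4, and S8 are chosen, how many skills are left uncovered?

1

Union of S3, S4, S8 = {Z1, Z3, Z4, Z5, Z6, Z7, Z8}.
Not covered: Z2 — 1 skill.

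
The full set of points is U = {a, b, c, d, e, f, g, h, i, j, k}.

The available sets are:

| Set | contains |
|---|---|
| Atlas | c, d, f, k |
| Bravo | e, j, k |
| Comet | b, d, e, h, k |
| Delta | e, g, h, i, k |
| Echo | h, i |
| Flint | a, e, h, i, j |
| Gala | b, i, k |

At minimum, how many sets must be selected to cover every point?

Atlas, Comet, Delta, and Flint cover everything between them: the union {a, b, c, d, e, f, g, h, i, j, k} is all of U.
No 3 of the 7 sets cover everything (all 35 combinations miss at least one point), so 4 is optimal.

4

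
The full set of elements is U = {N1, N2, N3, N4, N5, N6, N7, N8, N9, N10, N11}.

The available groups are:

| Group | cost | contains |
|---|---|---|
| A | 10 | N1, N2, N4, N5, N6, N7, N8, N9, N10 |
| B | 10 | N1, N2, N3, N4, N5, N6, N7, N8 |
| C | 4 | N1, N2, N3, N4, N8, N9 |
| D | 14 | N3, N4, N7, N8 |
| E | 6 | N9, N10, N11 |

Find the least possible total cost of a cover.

B, E together cover every element (B ∪ E = {N1, N2, N3, N4, N5, N6, N7, N8, N9, N10, N11}); total cost 10 + 6 = 16.
The greedy pick C, A, E costs 20; no covering selection beats 16.

16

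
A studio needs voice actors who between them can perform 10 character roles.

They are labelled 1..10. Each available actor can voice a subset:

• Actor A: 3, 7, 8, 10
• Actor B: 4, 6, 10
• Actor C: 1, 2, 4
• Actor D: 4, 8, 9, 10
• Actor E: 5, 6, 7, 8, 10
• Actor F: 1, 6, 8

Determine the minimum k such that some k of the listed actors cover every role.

A and C and D and E together: A ∪ C ∪ D ∪ E = {1, 2, 3, 4, 5, 6, 7, 8, 9, 10} — every role is covered.
No 3 of the 6 actors cover everything (all 20 combinations miss at least one role), so 4 is optimal.

4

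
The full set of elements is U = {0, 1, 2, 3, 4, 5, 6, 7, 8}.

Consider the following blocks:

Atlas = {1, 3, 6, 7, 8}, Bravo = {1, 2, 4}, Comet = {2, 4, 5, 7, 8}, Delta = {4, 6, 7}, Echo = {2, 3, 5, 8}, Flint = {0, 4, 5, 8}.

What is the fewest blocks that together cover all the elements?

Atlas and Comet and Flint together: Atlas ∪ Comet ∪ Flint = {0, 1, 2, 3, 4, 5, 6, 7, 8} — every element is covered.
Only Flint contains 0, so Flint is forced; the remaining 5 elements need at least 2 more blocks (each remaining block adds at most 4) — so at least 3 blocks are needed, and 3 is optimal.

3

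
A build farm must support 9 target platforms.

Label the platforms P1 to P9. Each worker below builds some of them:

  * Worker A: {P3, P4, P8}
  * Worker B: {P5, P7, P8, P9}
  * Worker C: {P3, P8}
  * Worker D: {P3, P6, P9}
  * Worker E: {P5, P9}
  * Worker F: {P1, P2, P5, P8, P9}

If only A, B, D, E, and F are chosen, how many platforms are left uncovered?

0

Union of A, B, D, E, F = {P1, P2, P3, P4, P5, P6, P7, P8, P9} — that's every platform, so 0 are uncovered.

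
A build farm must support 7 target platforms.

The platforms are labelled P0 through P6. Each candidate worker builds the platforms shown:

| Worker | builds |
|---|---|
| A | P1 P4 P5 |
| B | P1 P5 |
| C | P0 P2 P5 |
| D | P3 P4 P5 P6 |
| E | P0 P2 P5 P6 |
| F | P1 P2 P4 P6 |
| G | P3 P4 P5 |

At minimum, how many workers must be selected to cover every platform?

3

Take {B, C, D}. Their union is {P0, P1, P2, P3, P4, P5, P6}, which is all 7 platforms.
No 2 of the 7 workers cover everything (all 21 combinations miss at least one platform), so 3 is optimal.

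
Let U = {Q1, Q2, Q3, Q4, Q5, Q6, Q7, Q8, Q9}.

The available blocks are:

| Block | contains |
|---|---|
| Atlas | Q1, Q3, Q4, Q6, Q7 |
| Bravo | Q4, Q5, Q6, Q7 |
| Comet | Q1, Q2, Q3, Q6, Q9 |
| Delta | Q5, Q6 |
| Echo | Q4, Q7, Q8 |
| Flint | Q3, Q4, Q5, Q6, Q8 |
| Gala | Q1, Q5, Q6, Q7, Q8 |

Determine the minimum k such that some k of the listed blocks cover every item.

Comet, Delta, and Echo cover everything between them: the union {Q1, Q2, Q3, Q4, Q5, Q6, Q7, Q8, Q9} is all of U.
Only Comet contains Q2, so Comet is forced; the remaining 4 items need at least 2 more blocks (each remaining block adds at most 3) — so at least 3 blocks are needed, and 3 is optimal.

3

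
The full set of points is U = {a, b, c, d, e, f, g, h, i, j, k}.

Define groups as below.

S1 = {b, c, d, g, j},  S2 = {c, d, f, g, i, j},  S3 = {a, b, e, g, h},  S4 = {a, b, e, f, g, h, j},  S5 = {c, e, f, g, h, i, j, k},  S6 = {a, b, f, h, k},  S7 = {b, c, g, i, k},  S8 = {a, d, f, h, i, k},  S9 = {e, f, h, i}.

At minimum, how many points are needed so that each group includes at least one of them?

T = {c, h} meets every group (each contains at least one member of T), and |T| = 2.
The groups S1, S9 are pairwise disjoint, so any hitting set needs a separate point for each — at least 2. Hence 2 is optimal.

2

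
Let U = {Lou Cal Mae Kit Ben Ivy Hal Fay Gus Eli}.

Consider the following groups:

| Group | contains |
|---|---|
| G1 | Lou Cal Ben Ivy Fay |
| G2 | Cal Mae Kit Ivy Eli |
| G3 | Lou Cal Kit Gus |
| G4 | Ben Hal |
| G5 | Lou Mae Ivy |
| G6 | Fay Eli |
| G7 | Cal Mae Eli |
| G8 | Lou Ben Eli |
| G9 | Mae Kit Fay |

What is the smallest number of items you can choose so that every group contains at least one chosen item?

4

The 4 items {Lou, Kit, Ben, Eli} hit every group.
No choice of 3 items meets every group, so 4 is the minimum.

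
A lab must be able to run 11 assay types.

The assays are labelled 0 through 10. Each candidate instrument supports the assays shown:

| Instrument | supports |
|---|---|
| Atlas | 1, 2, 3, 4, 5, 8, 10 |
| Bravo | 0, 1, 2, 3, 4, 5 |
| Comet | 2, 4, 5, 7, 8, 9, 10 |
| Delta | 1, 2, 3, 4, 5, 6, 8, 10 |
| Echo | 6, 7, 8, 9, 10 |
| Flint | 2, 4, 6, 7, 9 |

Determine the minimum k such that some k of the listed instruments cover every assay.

Bravo and Echo together: Bravo ∪ Echo = {0, 1, 2, 3, 4, 5, 6, 7, 8, 9, 10} — every assay is covered.
No single instrument has all 11 assays (the largest, Delta, has 8), so 2 is optimal.

2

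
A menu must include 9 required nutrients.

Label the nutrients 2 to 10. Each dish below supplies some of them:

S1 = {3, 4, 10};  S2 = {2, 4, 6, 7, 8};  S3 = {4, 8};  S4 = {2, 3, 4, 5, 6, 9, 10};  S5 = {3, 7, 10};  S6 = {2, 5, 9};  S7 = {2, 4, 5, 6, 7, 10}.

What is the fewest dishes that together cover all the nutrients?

Take {S2, S4}. Their union is {2, 3, 4, 5, 6, 7, 8, 9, 10}, which is all 9 nutrients.
No single dish has all 9 nutrients (the largest, S4, has 7), so 2 is optimal.

2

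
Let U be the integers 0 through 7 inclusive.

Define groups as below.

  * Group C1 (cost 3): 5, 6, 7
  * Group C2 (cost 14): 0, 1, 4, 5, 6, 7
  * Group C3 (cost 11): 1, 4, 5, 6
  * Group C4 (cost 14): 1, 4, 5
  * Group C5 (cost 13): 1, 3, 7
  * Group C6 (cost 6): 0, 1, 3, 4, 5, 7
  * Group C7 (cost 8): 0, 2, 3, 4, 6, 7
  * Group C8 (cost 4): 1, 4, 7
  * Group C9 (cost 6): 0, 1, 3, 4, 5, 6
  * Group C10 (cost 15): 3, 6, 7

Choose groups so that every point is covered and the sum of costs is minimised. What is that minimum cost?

14

C7, C9 together cover every point (C7 ∪ C9 = {0, 1, 2, 3, 4, 5, 6, 7}); total cost 8 + 6 = 14.
The greedy pick C1, C6, C7 costs 17; no covering selection beats 14.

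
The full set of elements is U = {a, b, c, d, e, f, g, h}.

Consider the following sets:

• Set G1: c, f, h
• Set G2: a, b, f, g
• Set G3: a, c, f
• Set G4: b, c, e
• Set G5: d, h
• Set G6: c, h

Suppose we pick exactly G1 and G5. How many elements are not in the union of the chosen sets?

4

Union of G1, G5 = {c, d, f, h}.
Not covered: a, b, e, g — 4 elements.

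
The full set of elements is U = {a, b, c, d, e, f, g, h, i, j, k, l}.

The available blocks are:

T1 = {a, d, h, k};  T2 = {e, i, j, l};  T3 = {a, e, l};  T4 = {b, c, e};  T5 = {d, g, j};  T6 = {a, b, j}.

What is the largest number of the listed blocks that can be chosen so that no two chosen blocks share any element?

2

T3, T5 are pairwise disjoint (T3={a,e,l}; T5={d,g,j}).
Every remaining block overlaps one of these, and no 3 of the listed blocks are pairwise disjoint, so 2 is the maximum.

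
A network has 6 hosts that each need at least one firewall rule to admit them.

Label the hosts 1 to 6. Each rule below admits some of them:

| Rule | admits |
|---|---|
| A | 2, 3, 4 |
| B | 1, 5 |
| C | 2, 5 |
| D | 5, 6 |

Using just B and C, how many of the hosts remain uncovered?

3

Union of B, C = {1, 2, 5}.
Not covered: 3, 4, 6 — 3 hosts.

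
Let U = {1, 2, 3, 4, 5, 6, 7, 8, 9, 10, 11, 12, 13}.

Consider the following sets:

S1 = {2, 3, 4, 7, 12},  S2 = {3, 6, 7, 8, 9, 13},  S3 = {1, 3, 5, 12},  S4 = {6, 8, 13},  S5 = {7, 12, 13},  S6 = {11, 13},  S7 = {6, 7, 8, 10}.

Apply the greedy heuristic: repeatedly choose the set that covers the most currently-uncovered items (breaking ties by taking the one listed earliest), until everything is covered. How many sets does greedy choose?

Greedy: pick S2 (covers 6 new) → pick S1 (covers 3 new) → pick S3 (covers 2 new) → pick S6 (covers 1 new) → pick S7 (covers 1 new). Total picks: 5.

5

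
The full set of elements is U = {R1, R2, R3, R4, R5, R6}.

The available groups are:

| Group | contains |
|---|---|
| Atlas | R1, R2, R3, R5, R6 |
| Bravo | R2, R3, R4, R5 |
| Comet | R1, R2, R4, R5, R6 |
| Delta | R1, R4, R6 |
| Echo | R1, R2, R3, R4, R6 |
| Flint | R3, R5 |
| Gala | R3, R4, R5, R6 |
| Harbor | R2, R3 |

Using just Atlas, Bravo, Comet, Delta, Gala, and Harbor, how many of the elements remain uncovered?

Union of Atlas, Bravo, Comet, Delta, Gala, Harbor = {R1, R2, R3, R4, R5, R6} — that's every element, so 0 are uncovered.

0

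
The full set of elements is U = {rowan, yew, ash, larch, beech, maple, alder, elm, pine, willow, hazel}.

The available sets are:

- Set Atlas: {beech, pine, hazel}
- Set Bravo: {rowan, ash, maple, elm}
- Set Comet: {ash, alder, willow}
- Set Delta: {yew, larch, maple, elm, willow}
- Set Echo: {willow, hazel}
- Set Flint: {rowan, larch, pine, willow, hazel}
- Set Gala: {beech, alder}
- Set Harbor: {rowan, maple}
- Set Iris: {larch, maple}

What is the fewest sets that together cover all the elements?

Bravo and Delta and Flint and Gala together: Bravo ∪ Delta ∪ Flint ∪ Gala = {rowan, yew, ash, larch, beech, maple, alder, elm, pine, willow, hazel} — every element is covered.
No 3 of the 9 sets cover everything (all 84 combinations miss at least one element), so 4 is optimal.

4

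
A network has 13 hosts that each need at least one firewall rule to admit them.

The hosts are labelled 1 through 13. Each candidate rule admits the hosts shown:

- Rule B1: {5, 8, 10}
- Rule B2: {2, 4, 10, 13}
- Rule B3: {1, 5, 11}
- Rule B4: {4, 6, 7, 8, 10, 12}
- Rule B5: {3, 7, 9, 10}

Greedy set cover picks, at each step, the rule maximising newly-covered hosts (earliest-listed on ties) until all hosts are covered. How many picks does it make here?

Greedy: pick B4 (covers 6 new) → pick B3 (covers 3 new) → pick B2 (covers 2 new) → pick B5 (covers 2 new). Total picks: 4.

4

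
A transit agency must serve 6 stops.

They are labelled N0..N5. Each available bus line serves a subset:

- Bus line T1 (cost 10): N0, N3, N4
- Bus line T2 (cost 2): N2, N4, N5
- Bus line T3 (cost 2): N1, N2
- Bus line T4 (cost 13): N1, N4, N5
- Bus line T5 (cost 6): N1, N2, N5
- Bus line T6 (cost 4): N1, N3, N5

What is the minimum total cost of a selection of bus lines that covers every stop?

T1, T2, T3 together cover every stop (T1 ∪ T2 ∪ T3 = {N0, N1, N2, N3, N4, N5}); total cost 10 + 2 + 2 = 14.
The greedy pick T2, T3, T6, T1 costs 18; no covering selection beats 14.

14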